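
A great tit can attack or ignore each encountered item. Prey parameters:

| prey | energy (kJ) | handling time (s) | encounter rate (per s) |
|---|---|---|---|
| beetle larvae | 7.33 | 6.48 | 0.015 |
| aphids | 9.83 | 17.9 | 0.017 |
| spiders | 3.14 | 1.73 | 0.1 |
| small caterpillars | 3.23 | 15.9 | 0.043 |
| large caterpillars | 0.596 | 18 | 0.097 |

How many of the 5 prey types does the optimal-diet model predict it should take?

E/h in descending order: spiders 1.82, beetle larvae 1.13, aphids 0.549, small caterpillars 0.203, large caterpillars 0.0331 kJ/s. The optimal diet is the largest prefix of this list for which every included type satisfies E_i/h_i > R on the types above it.
Rate on top 1: 0.2677. beetle larvae: 1.13 > 0.2677 → include.
Rate on top 2: 0.3338. aphids: 0.549 > 0.3338 → include.
Rate on top 3: 0.3754. small caterpillars: 0.203 < 0.3754 → exclude; stop.
Optimal diet: spiders, beetle larvae, aphids — 3 of 5 types.

3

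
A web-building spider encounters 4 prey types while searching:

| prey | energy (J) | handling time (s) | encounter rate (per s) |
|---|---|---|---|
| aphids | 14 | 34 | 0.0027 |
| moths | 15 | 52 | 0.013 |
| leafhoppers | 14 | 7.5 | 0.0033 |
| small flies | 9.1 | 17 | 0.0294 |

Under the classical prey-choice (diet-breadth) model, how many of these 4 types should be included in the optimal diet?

4

Rank by E/h (J/s): leafhoppers 1.87, small flies 0.535, aphids 0.412, moths 0.288. Include each in turn until the next type's E/h falls below the running intake rate.
Rate on top 1: 0.04508. small flies: 0.535 > 0.04508 → include.
Rate on top 2: 0.2058. aphids: 0.412 > 0.2058 → include.
Rate on top 3: 0.2175. moths: 0.288 > 0.2175 → include.
Optimal diet: leafhoppers, small flies, aphids, moths — 4 of 4 types.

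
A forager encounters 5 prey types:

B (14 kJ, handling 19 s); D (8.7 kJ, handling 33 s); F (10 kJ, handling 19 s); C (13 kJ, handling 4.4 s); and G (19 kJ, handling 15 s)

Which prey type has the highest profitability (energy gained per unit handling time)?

C

Profitability E/h (kJ/s): B = 14/19 = 0.737, D = 8.7/33 = 0.264, F = 10/19 = 0.526, C = 13/4.4 = 2.95, G = 19/15 = 1.27.
Ranked: C > G > B > F > D.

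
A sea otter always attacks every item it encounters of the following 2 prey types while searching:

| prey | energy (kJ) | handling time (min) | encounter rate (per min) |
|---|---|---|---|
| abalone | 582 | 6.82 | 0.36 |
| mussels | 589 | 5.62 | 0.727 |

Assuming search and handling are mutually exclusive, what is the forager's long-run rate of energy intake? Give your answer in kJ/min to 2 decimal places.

R = Σλ_iE_i / (1 + Σλ_ih_i)
Numerator: 0.36×582 + 0.727×589 = 637.7
Denominator: 1 + 0.36×6.82 + 0.727×5.62 = 7.541
R = 637.7/7.541 = 84.57 kJ/min

84.57 kJ/min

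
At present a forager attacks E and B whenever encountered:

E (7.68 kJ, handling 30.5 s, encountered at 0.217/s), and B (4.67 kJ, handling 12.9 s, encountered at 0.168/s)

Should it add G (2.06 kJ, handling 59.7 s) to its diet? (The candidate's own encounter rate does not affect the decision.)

No

Intake rate on the current diet: R = (0.217×7.68 + 0.168×4.67) / (1 + 0.217×30.5 + 0.168×12.9) = 2.451/9.786 = 0.2505 kJ/s.
Profitability of G: 2.06/59.7 = 0.03451 kJ/s.
Since 0.03451 < R, time spent handling G is better spent searching.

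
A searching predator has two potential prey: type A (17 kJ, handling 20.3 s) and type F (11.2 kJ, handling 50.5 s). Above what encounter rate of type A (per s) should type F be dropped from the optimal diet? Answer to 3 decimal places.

The zero-one rule: include type F iff E₂/h₂ > λE₁/(1+λh₁). Equality gives the switch point.
λE₁h₂ = E₂ + λE₂h₁ ⇒ λ = E₂/(E₁h₂ − E₂h₁) = 11.2/(858.5 − 227.4) = 0.01775 per s.

0.018 per s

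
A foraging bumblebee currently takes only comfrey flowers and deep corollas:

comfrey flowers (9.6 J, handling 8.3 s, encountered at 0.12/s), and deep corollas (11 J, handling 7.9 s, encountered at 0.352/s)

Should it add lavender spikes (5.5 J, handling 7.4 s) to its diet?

Current rate: (0.12×9.6 + 0.352×11)/(1 + 0.12×8.3 + 0.352×7.9) = 1.052 J/s.
lavender spikes: E/h = 5.5/7.4 = 0.7432 J/s.
0.7432 < 1.052, so adding lavender spikes would lower the average — exclude it.

No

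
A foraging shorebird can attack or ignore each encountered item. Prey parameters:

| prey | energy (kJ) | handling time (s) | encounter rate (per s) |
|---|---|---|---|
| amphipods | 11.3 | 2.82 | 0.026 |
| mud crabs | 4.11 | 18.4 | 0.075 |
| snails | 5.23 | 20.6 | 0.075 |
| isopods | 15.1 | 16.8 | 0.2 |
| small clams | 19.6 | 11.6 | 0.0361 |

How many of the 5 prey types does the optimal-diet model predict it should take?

E/h in descending order: amphipods 4.01, small clams 1.69, isopods 0.899, snails 0.254, mud crabs 0.223 kJ/s. The optimal diet is the largest prefix of this list for which every included type satisfies E_i/h_i > R on the types above it.
Rate on top 1: 0.2737. small clams: 1.69 > 0.2737 → include.
Rate on top 2: 0.6711. isopods: 0.899 > 0.6711 → include.
Rate on top 3: 0.8288. snails: 0.254 < 0.8288 → exclude; stop.
Optimal diet: amphipods, small clams, isopods — 3 of 5 types.

3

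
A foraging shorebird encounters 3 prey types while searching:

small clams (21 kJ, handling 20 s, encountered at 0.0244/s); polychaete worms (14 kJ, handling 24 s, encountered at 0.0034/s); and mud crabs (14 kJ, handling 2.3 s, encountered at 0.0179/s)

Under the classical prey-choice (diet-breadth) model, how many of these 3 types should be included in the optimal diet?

3

Rank by E/h (kJ/s): mud crabs 6.09, small clams 1.05, polychaete worms 0.583. Include each in turn until the next type's E/h falls below the running intake rate.
Rate on top 1: 0.2407. small clams: 1.05 > 0.2407 → include.
Rate on top 2: 0.499. polychaete worms: 0.583 > 0.499 → include.
Optimal diet: mud crabs, small clams, polychaete worms — 3 of 3 types.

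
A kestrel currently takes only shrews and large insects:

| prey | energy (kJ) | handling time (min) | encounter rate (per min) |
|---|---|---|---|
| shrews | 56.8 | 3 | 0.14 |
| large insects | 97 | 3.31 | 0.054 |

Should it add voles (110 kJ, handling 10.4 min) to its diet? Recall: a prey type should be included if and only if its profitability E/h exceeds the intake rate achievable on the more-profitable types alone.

Intake rate on the current diet: R = (0.14×56.8 + 0.054×97) / (1 + 0.14×3 + 0.054×3.31) = 13.19/1.599 = 8.25 kJ/min.
Profitability of voles: 110/10.4 = 10.58 kJ/min.
Since 10.58 > R, including voles increases the long-run rate.

Yes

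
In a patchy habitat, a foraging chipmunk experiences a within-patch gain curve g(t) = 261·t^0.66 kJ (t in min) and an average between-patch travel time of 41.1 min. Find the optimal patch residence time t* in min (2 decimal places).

79.78 min

Optimal t* satisfies g'(t*) = g(t*)/(T + t*).
g'(t) = 0.66·261·t^-0.34. Setting 0.66·261·t^-0.34 = 261·t^0.66/(41.1+t) gives 0.66(41.1+t) = t, so 0.34·t = 0.66×41.1.
t* = 0.66×41.1/0.34 = 79.78 min.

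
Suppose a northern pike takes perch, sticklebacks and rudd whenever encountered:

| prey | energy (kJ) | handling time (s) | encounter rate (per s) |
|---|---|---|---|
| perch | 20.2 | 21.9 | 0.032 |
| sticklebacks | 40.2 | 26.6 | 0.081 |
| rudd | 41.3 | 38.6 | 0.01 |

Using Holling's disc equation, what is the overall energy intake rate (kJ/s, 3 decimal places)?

Energy encountered per unit search time: 0.032×20.2 + 0.081×40.2 + 0.01×41.3 = 4.316 kJ/s.
Handling time per unit search time: 0.032×21.9 + 0.081×26.6 + 0.01×38.6 = 3.241.
Rate = 4.316/(1 + 3.241) = 1.017 kJ/s.

1.017 kJ/s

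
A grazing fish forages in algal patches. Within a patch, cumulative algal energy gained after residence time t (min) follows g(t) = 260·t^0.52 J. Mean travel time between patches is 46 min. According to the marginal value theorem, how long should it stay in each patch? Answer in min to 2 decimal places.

Maximise g(t)/(T+t): set derivative to zero → g'(t)(T+t) = g(t).
g'(t) = 0.52·260·t^-0.48. Setting 0.52·260·t^-0.48 = 260·t^0.52/(46+t) gives 0.52(46+t) = t, so 0.48·t = 0.52×46.
t* = 0.52×46/0.48 = 49.83 min.

49.83 min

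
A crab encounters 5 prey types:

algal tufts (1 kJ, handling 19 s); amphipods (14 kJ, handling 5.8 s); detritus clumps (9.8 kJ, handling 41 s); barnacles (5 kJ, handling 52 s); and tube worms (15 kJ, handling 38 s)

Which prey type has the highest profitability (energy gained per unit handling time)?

amphipods

In descending order of E/h:
amphipods: 14/5.8 = 2.41 kJ/s
tube worms: 15/38 = 0.395 kJ/s
detritus clumps: 9.8/41 = 0.239 kJ/s
barnacles: 5/52 = 0.0962 kJ/s
algal tufts: 1/19 = 0.0526 kJ/s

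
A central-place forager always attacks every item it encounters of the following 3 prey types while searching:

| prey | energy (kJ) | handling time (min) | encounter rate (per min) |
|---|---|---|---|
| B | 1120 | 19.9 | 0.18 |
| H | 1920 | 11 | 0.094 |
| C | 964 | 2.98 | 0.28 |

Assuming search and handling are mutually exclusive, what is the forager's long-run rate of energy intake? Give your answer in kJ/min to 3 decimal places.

101.079 kJ/min

Energy encountered per unit search time: 0.18×1120 + 0.094×1920 + 0.28×964 = 652 kJ/min.
Handling time per unit search time: 0.18×19.9 + 0.094×11 + 0.28×2.98 = 5.45.
Rate = 652/(1 + 5.45) = 101.1 kJ/min.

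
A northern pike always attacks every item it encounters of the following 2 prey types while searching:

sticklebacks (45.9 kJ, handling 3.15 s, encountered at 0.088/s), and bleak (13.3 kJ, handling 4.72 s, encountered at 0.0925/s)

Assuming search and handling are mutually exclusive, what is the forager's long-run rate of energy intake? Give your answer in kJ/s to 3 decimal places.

R = (0.088×45.9 + 0.0925×13.3) / (1 + 0.088×3.15 + 0.0925×4.72) = 5.269/1.714 = 3.075 kJ/s.

3.075 kJ/s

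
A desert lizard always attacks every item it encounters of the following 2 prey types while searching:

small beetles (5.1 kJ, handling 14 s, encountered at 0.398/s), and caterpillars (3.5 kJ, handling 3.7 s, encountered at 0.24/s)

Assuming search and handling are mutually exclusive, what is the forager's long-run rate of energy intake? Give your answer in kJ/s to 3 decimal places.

0.385 kJ/s

Energy encountered per unit search time: 0.398×5.1 + 0.24×3.5 = 2.87 kJ/s.
Handling time per unit search time: 0.398×14 + 0.24×3.7 = 6.46.
Rate = 2.87/(1 + 6.46) = 0.3847 kJ/s.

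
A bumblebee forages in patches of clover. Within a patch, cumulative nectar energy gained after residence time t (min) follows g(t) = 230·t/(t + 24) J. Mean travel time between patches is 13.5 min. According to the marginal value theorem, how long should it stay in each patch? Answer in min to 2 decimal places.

18.00 min

Maximise g(t)/(T+t): set derivative to zero → g'(t)(T+t) = g(t).
g'(t) = 230·24/(t + 24)². Setting 230·24/(t+24)² = 230t/[(t+24)(13.5+t)] gives 24(13.5+t) = t(t+24), so t² = 24×13.5 = 324.
t* = √324 = 18 min.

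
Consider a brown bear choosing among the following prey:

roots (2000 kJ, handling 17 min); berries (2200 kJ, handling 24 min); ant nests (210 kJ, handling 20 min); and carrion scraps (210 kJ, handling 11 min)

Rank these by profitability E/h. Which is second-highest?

berries

In descending order of E/h:
roots: 2000/17 = 118 kJ/min
berries: 2200/24 = 91.7 kJ/min
carrion scraps: 210/11 = 19.1 kJ/min
ant nests: 210/20 = 10.5 kJ/min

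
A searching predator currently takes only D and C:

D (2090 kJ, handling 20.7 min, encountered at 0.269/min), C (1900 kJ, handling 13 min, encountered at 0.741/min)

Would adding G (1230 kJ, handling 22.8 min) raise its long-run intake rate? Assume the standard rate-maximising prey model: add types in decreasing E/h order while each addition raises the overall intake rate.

On D and C alone, R = ΣλE/(1+Σλh) = 1970/16.2 = 121.6 kJ/min.
Profitability of G: 1230/22.8 = 53.95 kJ/min.
53.95 < 121.6, so adding G would lower the average — exclude it.

No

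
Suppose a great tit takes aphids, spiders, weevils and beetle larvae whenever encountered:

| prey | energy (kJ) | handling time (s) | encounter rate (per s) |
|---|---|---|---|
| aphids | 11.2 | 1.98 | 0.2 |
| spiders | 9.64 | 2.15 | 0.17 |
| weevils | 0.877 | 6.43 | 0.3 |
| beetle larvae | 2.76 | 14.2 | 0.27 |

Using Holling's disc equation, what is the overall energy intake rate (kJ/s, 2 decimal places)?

Energy encountered per unit search time: 0.2×11.2 + 0.17×9.64 + 0.3×0.877 + 0.27×2.76 = 4.887 kJ/s.
Handling time per unit search time: 0.2×1.98 + 0.17×2.15 + 0.3×6.43 + 0.27×14.2 = 6.524.
Rate = 4.887/(1 + 6.524) = 0.6495 kJ/s.

0.65 kJ/s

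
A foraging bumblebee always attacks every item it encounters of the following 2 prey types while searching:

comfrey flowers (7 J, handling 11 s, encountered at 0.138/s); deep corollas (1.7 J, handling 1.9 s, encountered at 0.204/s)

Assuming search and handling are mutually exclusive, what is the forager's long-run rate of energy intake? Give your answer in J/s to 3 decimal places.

0.452 J/s

Energy encountered per unit search time: 0.138×7 + 0.204×1.7 = 1.313 J/s.
Handling time per unit search time: 0.138×11 + 0.204×1.9 = 1.906.
Rate = 1.313/(1 + 1.906) = 0.4518 J/s.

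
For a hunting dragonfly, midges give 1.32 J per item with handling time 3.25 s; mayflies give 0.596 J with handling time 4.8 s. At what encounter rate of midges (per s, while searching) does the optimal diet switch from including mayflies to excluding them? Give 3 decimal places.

The zero-one rule: include mayflies iff E₂/h₂ > λE₁/(1+λh₁). Equality gives the switch point.
λE₁h₂ = E₂ + λE₂h₁ ⇒ λ = E₂/(E₁h₂ − E₂h₁) = 0.596/(6.336 − 1.937) = 0.1355 per s.

0.135 per s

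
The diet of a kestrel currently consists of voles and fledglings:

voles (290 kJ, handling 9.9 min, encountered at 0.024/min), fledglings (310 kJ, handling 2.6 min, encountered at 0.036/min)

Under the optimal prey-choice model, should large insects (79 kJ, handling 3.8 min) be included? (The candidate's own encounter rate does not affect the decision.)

Yes

Intake rate on the current diet: R = (0.024×290 + 0.036×310) / (1 + 0.024×9.9 + 0.036×2.6) = 18.12/1.331 = 13.61 kJ/min.
Profitability of large insects: 79/3.8 = 20.79 kJ/min.
Since 20.79 > R, including large insects increases the long-run rate.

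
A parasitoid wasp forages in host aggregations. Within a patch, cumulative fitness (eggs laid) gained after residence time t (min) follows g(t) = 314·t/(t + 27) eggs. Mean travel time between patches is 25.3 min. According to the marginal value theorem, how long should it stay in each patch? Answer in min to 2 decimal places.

By the marginal value theorem, leave when the instantaneous gain rate g'(t) equals the habitat-wide average g(t)/(T + t).
g'(t) = 314·27/(t + 27)². Setting 314·27/(t+27)² = 314t/[(t+27)(25.3+t)] gives 27(25.3+t) = t(t+27), so t² = 27×25.3 = 683.1.
t* = √683.1 = 26.14 min.

26.14 min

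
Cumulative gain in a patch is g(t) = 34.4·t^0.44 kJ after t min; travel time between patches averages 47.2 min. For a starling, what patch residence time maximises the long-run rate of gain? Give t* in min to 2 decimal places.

37.09 min

Optimal t* satisfies g'(t*) = g(t*)/(T + t*).
g'(t) = 0.44·34.4·t^-0.56. Setting 0.44·34.4·t^-0.56 = 34.4·t^0.44/(47.2+t) gives 0.44(47.2+t) = t, so 0.56·t = 0.44×47.2.
t* = 0.44×47.2/0.56 = 37.09 min.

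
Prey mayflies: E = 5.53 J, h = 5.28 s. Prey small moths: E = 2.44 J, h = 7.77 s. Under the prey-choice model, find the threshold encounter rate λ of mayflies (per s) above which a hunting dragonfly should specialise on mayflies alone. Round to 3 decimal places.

Drop small moths once their profitability E₂/h₂ falls below the rate achievable on mayflies alone: E₂/h₂ = λE₁/(1 + λh₁).
Solve for λ: λE₁h₂ = E₂(1 + λh₁) → λ(E₁h₂ − E₂h₁) = E₂ → λ = E₂/(E₁h₂ − E₂h₁).
λ = 2.44/(5.53×7.77 − 2.44×5.28) = 2.44/30.08 = 0.0811 per s.

0.081 per s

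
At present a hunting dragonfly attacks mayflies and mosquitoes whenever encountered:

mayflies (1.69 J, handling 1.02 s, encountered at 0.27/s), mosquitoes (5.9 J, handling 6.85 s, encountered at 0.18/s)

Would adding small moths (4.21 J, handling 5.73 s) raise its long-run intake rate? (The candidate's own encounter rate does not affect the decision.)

Intake rate on the current diet: R = (0.27×1.69 + 0.18×5.9) / (1 + 0.27×1.02 + 0.18×6.85) = 1.518/2.508 = 0.6053 J/s.
small moths: E/h = 4.21/5.73 = 0.7347 J/s.
Since 0.7347 > R, including small moths increases the long-run rate.

Yes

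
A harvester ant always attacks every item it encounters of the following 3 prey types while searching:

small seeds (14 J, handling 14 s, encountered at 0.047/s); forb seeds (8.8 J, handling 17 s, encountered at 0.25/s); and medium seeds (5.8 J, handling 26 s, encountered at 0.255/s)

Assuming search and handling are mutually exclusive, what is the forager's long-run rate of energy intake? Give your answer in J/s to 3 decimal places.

0.346 J/s

Energy encountered per unit search time: 0.047×14 + 0.25×8.8 + 0.255×5.8 = 4.337 J/s.
Handling time per unit search time: 0.047×14 + 0.25×17 + 0.255×26 = 11.54.
Rate = 4.337/(1 + 11.54) = 0.3459 J/s.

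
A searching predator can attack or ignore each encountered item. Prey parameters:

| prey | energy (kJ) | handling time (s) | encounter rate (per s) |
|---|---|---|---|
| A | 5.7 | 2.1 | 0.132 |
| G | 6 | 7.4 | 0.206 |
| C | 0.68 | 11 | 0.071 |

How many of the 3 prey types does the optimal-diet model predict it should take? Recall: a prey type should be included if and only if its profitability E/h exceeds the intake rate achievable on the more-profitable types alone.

Profitabilities (E/h, kJ/s): A 2.71, G 0.811, C 0.0618. Add prey in this order while the next type's profitability exceeds the intake rate on those already taken.
Rate on top 1: 0.5891. G: 0.811 > 0.5891 → include.
Rate on top 2: 0.7097. C: 0.0618 < 0.7097 → exclude; stop.
Optimal diet: A, G — 2 of 3 types.

2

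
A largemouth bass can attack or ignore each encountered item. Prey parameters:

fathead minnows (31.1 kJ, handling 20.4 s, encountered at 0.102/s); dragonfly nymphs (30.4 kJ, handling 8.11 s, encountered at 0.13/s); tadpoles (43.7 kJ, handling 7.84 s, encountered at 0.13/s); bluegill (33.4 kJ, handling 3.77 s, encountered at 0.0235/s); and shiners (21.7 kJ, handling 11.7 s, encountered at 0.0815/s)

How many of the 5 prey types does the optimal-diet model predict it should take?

3

Profitabilities (E/h, kJ/s): bluegill 8.86, tadpoles 5.57, dragonfly nymphs 3.75, shiners 1.85, fathead minnows 1.52. Add prey in this order while the next type's profitability exceeds the intake rate on those already taken.
Rate on top 1: 0.721. tadpoles: 5.57 > 0.721 → include.
Rate on top 2: 3.068. dragonfly nymphs: 3.75 > 3.068 → include.
Rate on top 3: 3.295. shiners: 1.85 < 3.295 → exclude; stop.
Optimal diet: bluegill, tadpoles, dragonfly nymphs — 3 of 5 types.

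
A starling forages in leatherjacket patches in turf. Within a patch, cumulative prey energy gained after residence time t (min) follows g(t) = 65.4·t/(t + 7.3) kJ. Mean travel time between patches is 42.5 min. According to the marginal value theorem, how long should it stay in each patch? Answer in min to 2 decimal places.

17.61 min

Maximise g(t)/(T+t): set derivative to zero → g'(t)(T+t) = g(t).
g'(t) = 65.4·7.3/(t + 7.3)². Setting 65.4·7.3/(t+7.3)² = 65.4t/[(t+7.3)(42.5+t)] gives 7.3(42.5+t) = t(t+7.3), so t² = 7.3×42.5 = 310.2.
t* = √310.2 = 17.61 min.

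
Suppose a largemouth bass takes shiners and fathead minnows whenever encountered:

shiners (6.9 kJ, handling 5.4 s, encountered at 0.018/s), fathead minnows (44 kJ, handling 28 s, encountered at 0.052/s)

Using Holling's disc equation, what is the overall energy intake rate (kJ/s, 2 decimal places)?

R = (0.018×6.9 + 0.052×44) / (1 + 0.018×5.4 + 0.052×28) = 2.412/2.553 = 0.9448 kJ/s.

0.94 kJ/s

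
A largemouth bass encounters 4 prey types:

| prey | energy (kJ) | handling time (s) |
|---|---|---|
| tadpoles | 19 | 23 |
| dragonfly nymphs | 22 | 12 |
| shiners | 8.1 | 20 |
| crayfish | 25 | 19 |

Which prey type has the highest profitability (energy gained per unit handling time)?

dragonfly nymphs

Profitability E/h (kJ/s): tadpoles = 19/23 = 0.826, dragonfly nymphs = 22/12 = 1.83, shiners = 8.1/20 = 0.405, crayfish = 25/19 = 1.32.
Ranked: dragonfly nymphs > crayfish > tadpoles > shiners.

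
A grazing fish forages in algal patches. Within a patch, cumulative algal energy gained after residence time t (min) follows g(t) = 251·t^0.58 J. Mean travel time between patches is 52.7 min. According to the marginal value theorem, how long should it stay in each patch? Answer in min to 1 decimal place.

By the marginal value theorem, leave when the instantaneous gain rate g'(t) equals the habitat-wide average g(t)/(T + t).
g'(t) = 0.58·251·t^-0.42. Setting 0.58·251·t^-0.42 = 251·t^0.58/(52.7+t) gives 0.58(52.7+t) = t, so 0.42·t = 0.58×52.7.
t* = 0.58×52.7/0.42 = 72.78 min.

72.8 min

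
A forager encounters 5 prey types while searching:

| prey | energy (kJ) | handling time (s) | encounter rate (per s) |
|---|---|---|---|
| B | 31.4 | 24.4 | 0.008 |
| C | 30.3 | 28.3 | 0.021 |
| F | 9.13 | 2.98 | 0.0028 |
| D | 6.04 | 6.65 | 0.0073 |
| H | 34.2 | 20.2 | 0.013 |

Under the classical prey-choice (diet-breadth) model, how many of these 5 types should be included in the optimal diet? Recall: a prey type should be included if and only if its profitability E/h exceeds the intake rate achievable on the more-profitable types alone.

Rank by E/h (kJ/s): F 3.06, H 1.69, B 1.29, C 1.07, D 0.908. Include each in turn until the next type's E/h falls below the running intake rate.
Rate on top 1: 0.02535. H: 1.69 > 0.02535 → include.
Rate on top 2: 0.3699. B: 1.29 > 0.3699 → include.
Rate on top 3: 0.492. C: 1.07 > 0.492 → include.
Rate on top 4: 0.6589. D: 0.908 > 0.6589 → include.
Optimal diet: F, H, B, C, D — 5 of 5 types.

5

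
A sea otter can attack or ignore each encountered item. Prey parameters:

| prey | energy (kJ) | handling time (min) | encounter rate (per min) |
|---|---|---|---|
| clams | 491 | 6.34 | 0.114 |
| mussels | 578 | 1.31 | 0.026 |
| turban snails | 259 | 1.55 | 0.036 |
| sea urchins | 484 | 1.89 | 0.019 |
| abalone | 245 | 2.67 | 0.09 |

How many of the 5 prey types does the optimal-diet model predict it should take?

E/h in descending order: mussels 441, sea urchins 256, turban snails 167, abalone 91.8, clams 77.4 kJ/min. The optimal diet is the largest prefix of this list for which every included type satisfies E_i/h_i > R on the types above it.
Rate on top 1: 14.53. sea urchins: 256 > 14.53 → include.
Rate on top 2: 22.64. turban snails: 167 > 22.64 → include.
Rate on top 3: 29.8. abalone: 91.8 > 29.8 → include.
Rate on top 4: 40.7. clams: 77.4 > 40.7 → include.
Optimal diet: mussels, sea urchins, turban snails, abalone, clams — 5 of 5 types.

5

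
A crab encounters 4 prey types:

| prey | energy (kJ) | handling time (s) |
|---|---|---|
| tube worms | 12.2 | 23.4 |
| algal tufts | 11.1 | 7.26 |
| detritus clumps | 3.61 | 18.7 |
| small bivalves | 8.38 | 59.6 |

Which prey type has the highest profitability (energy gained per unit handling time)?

Profitability E/h (kJ/s): tube worms = 12.2/23.4 = 0.521, algal tufts = 11.1/7.26 = 1.53, detritus clumps = 3.61/18.7 = 0.193, small bivalves = 8.38/59.6 = 0.141.
Ranked: algal tufts > tube worms > detritus clumps > small bivalves.

algal tufts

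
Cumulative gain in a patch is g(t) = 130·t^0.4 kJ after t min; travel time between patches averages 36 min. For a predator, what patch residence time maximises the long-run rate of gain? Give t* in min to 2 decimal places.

By the marginal value theorem, leave when the instantaneous gain rate g'(t) equals the habitat-wide average g(t)/(T + t).
g'(t) = 0.4·130·t^-0.6. Setting 0.4·130·t^-0.6 = 130·t^0.4/(36+t) gives 0.4(36+t) = t, so 0.60·t = 0.4×36.
t* = 0.4×36/0.60 = 24 min.

24.00 min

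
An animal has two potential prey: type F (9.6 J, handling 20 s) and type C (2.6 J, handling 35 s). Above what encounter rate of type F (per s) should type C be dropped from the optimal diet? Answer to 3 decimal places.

0.009 per s

Drop type C once their profitability E₂/h₂ falls below the rate achievable on type F alone: E₂/h₂ = λE₁/(1 + λh₁).
Solve for λ: λE₁h₂ = E₂(1 + λh₁) → λ(E₁h₂ − E₂h₁) = E₂ → λ = E₂/(E₁h₂ − E₂h₁).
λ = 2.6/(9.6×35 − 2.6×20) = 2.6/284 = 0.009155 per s.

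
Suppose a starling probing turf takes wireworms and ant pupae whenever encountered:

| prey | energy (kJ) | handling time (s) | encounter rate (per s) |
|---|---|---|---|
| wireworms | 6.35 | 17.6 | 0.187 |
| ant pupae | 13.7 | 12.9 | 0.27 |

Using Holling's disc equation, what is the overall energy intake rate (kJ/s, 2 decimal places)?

0.63 kJ/s

R = Σλ_iE_i / (1 + Σλ_ih_i)
Numerator: 0.187×6.35 + 0.27×13.7 = 4.886
Denominator: 1 + 0.187×17.6 + 0.27×12.9 = 7.774
R = 4.886/7.774 = 0.6285 kJ/s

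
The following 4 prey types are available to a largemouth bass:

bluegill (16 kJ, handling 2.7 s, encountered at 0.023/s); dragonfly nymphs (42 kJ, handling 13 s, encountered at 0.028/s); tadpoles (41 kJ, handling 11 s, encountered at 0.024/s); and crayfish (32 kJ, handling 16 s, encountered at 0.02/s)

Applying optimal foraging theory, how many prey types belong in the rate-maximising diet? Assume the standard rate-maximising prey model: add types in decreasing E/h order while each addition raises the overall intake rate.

Profitabilities (E/h, kJ/s): bluegill 5.93, tadpoles 3.73, dragonfly nymphs 3.23, crayfish 2. Add prey in this order while the next type's profitability exceeds the intake rate on those already taken.
Rate on top 1: 0.3465. tadpoles: 3.73 > 0.3465 → include.
Rate on top 2: 1.02. dragonfly nymphs: 3.23 > 1.02 → include.
Rate on top 3: 1.496. crayfish: 2 > 1.496 → include.
Optimal diet: bluegill, tadpoles, dragonfly nymphs, crayfish — 4 of 4 types.

4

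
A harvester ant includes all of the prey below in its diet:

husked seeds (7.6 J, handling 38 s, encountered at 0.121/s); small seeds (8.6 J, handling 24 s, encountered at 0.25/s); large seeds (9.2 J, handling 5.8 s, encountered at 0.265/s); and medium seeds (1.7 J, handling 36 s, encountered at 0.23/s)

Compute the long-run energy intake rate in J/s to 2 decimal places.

0.28 J/s

Energy encountered per unit search time: 0.121×7.6 + 0.25×8.6 + 0.265×9.2 + 0.23×1.7 = 5.899 J/s.
Handling time per unit search time: 0.121×38 + 0.25×24 + 0.265×5.8 + 0.23×36 = 20.41.
Rate = 5.899/(1 + 20.41) = 0.2754 J/s.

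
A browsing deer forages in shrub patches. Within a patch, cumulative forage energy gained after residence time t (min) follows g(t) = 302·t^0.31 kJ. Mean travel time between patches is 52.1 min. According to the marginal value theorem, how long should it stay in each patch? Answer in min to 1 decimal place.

Optimal t* satisfies g'(t*) = g(t*)/(T + t*).
g'(t) = 0.31·302·t^-0.69. Setting 0.31·302·t^-0.69 = 302·t^0.31/(52.1+t) gives 0.31(52.1+t) = t, so 0.69·t = 0.31×52.1.
t* = 0.31×52.1/0.69 = 23.41 min.

23.4 min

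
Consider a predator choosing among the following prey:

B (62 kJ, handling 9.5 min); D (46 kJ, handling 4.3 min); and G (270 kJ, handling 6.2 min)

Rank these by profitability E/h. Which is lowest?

B

Profitability E/h (kJ/min): B = 62/9.5 = 6.53, D = 46/4.3 = 10.7, G = 270/6.2 = 43.5.
Ranked: G > D > B.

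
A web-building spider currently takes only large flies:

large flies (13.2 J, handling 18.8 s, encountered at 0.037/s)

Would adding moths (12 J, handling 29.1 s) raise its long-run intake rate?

Current rate: (0.037×13.2)/(1 + 0.037×18.8) = 0.288 J/s.
moths: E/h = 12/29.1 = 0.4124 J/s.
Since 0.4124 > R, including moths increases the long-run rate.

Yes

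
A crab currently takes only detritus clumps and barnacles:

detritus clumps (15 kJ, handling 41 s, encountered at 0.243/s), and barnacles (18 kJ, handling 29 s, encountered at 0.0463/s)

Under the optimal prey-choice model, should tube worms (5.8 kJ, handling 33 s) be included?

On detritus clumps and barnacles alone, R = ΣλE/(1+Σλh) = 4.478/12.31 = 0.3639 kJ/s.
Profitability of tube worms: 5.8/33 = 0.1758 kJ/s.
0.1758 < 0.3639, so adding tube worms would lower the average — exclude it.

No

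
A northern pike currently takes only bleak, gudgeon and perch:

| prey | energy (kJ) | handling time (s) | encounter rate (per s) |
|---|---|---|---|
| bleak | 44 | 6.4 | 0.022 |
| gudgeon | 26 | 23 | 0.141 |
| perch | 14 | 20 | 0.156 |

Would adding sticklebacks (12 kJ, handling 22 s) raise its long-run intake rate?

On bleak, gudgeon and perch alone, R = ΣλE/(1+Σλh) = 6.818/7.504 = 0.9086 kJ/s.
sticklebacks: E/h = 12/22 = 0.5455 kJ/s.
Since 0.5455 < R, time spent handling sticklebacks is better spent searching.

No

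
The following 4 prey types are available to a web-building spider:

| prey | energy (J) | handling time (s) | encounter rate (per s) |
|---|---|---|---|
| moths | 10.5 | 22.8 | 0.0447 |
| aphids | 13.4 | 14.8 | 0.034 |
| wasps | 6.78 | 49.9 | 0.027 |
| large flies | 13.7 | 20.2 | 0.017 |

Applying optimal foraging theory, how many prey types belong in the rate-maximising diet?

3

Profitabilities (E/h, J/s): aphids 0.905, large flies 0.678, moths 0.461, wasps 0.136. Add prey in this order while the next type's profitability exceeds the intake rate on those already taken.
Rate on top 1: 0.3031. large flies: 0.678 > 0.3031 → include.
Rate on top 2: 0.3728. moths: 0.461 > 0.3728 → include.
Rate on top 3: 0.404. wasps: 0.136 < 0.404 → exclude; stop.
Optimal diet: aphids, large flies, moths — 3 of 4 types.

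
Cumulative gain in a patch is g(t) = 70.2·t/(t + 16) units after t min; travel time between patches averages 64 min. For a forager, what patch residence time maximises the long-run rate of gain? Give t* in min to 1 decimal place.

32.0 min

Maximise g(t)/(T+t): set derivative to zero → g'(t)(T+t) = g(t).
g'(t) = 70.2·16/(t + 16)². Setting 70.2·16/(t+16)² = 70.2t/[(t+16)(64+t)] gives 16(64+t) = t(t+16), so t² = 16×64 = 1024.
t* = √1024 = 32 min.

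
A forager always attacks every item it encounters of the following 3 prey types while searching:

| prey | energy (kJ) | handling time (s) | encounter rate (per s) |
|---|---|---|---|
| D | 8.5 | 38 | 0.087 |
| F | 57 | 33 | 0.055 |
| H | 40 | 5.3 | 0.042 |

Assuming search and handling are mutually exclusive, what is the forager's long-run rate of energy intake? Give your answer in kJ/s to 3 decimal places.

R = (0.087×8.5 + 0.055×57 + 0.042×40) / (1 + 0.087×38 + 0.055×33 + 0.042×5.3) = 5.554/6.344 = 0.8756 kJ/s.

0.876 kJ/s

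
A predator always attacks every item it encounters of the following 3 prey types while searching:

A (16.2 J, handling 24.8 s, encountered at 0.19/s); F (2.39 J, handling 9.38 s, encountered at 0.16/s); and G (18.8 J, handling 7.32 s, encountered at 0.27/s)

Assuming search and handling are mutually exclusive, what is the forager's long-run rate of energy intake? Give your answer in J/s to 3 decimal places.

0.929 J/s

Energy encountered per unit search time: 0.19×16.2 + 0.16×2.39 + 0.27×18.8 = 8.536 J/s.
Handling time per unit search time: 0.19×24.8 + 0.16×9.38 + 0.27×7.32 = 8.189.
Rate = 8.536/(1 + 8.189) = 0.929 J/s.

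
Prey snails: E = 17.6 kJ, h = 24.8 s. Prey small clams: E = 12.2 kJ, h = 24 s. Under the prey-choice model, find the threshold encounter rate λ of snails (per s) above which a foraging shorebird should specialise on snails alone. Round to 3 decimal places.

At the threshold, the rate on snails alone equals the profitability of small clams: λ·17.6/(1 + λ·24.8) = 12.2/24 = 0.5083.
Rearranging, λ(17.6 − 0.5083×24.8) = 0.5083, so λ = 0.5083/4.993 = 0.1018 per s.

0.102 per s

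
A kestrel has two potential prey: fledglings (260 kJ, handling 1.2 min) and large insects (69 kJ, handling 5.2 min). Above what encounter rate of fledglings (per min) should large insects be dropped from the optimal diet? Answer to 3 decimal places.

Drop large insects once their profitability E₂/h₂ falls below the rate achievable on fledglings alone: E₂/h₂ = λE₁/(1 + λh₁).
Solve for λ: λE₁h₂ = E₂(1 + λh₁) → λ(E₁h₂ − E₂h₁) = E₂ → λ = E₂/(E₁h₂ − E₂h₁).
λ = 69/(260×5.2 − 69×1.2) = 69/1269 = 0.05436 per min.

0.054 per min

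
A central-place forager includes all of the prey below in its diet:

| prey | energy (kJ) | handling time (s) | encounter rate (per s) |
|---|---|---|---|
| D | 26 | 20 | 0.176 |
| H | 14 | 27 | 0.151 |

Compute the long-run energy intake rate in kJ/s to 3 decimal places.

Energy encountered per unit search time: 0.176×26 + 0.151×14 = 6.69 kJ/s.
Handling time per unit search time: 0.176×20 + 0.151×27 = 7.597.
Rate = 6.69/(1 + 7.597) = 0.7782 kJ/s.

0.778 kJ/s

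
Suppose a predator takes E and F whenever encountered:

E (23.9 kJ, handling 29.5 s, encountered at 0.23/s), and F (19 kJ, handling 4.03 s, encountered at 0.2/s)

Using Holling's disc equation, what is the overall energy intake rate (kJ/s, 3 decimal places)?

1.082 kJ/s

R = Σλ_iE_i / (1 + Σλ_ih_i)
Numerator: 0.23×23.9 + 0.2×19 = 9.297
Denominator: 1 + 0.23×29.5 + 0.2×4.03 = 8.591
R = 9.297/8.591 = 1.082 kJ/s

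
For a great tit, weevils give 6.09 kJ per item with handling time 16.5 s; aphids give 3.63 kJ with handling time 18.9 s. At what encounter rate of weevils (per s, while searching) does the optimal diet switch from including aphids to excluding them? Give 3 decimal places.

The zero-one rule: include aphids iff E₂/h₂ > λE₁/(1+λh₁). Equality gives the switch point.
λE₁h₂ = E₂ + λE₂h₁ ⇒ λ = E₂/(E₁h₂ − E₂h₁) = 3.63/(115.1 − 59.89) = 0.06575 per s.

0.066 per s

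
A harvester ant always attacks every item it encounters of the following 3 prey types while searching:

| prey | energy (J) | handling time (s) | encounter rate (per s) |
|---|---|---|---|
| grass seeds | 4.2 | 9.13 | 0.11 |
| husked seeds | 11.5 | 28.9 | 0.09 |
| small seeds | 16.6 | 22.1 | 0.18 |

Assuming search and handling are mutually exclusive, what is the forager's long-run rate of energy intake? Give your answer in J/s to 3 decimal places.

0.523 J/s

R = Σλ_iE_i / (1 + Σλ_ih_i)
Numerator: 0.11×4.2 + 0.09×11.5 + 0.18×16.6 = 4.485
Denominator: 1 + 0.11×9.13 + 0.09×28.9 + 0.18×22.1 = 8.583
R = 4.485/8.583 = 0.5225 J/s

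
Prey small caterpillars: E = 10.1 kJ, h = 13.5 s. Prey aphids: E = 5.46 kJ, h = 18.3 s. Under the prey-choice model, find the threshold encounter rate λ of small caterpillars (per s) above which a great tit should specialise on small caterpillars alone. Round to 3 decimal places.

0.049 per s

Drop aphids once their profitability E₂/h₂ falls below the rate achievable on small caterpillars alone: E₂/h₂ = λE₁/(1 + λh₁).
Solve for λ: λE₁h₂ = E₂(1 + λh₁) → λ(E₁h₂ − E₂h₁) = E₂ → λ = E₂/(E₁h₂ − E₂h₁).
λ = 5.46/(10.1×18.3 − 5.46×13.5) = 5.46/111.1 = 0.04914 per s.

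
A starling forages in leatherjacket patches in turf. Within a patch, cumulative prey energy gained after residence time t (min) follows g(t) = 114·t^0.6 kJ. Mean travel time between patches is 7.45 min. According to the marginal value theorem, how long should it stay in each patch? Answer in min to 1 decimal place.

11.2 min

Maximise g(t)/(T+t): set derivative to zero → g'(t)(T+t) = g(t).
g'(t) = 0.6·114·t^-0.4. Setting 0.6·114·t^-0.4 = 114·t^0.6/(7.45+t) gives 0.6(7.45+t) = t, so 0.40·t = 0.6×7.45.
t* = 0.6×7.45/0.40 = 11.17 min.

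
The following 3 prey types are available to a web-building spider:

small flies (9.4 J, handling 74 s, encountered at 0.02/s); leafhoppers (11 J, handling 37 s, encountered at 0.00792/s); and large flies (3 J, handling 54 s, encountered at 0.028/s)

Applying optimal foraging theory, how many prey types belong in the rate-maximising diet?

Rank by E/h (J/s): leafhoppers 0.297, small flies 0.127, large flies 0.0556. Include each in turn until the next type's E/h falls below the running intake rate.
Rate on top 1: 0.06738. small flies: 0.127 > 0.06738 → include.
Rate on top 2: 0.09921. large flies: 0.0556 < 0.09921 → exclude; stop.
Optimal diet: leafhoppers, small flies — 2 of 3 types.

2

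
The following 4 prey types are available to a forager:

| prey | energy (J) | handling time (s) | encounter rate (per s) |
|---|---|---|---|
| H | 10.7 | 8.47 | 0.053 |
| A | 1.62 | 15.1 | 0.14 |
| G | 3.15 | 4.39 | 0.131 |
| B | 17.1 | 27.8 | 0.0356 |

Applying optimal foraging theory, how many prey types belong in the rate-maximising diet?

E/h in descending order: H 1.26, G 0.718, B 0.615, A 0.107 J/s. The optimal diet is the largest prefix of this list for which every included type satisfies E_i/h_i > R on the types above it.
Rate on top 1: 0.3914. G: 0.718 > 0.3914 → include.
Rate on top 2: 0.4841. B: 0.615 > 0.4841 → include.
Rate on top 3: 0.5271. A: 0.107 < 0.5271 → exclude; stop.
Optimal diet: H, G, B — 3 of 4 types.

3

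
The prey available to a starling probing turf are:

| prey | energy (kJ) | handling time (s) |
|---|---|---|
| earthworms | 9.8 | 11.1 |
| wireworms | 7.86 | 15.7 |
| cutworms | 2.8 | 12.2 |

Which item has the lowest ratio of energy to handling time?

Profitability E/h (kJ/s): earthworms = 9.8/11.1 = 0.883, wireworms = 7.86/15.7 = 0.501, cutworms = 2.8/12.2 = 0.23.
Ranked: earthworms > wireworms > cutworms.

cutworms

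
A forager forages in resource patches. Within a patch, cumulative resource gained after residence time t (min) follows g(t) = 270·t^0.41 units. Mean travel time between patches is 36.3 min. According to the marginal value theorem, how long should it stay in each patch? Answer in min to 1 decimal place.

Maximise g(t)/(T+t): set derivative to zero → g'(t)(T+t) = g(t).
g'(t) = 0.41·270·t^-0.59. Setting 0.41·270·t^-0.59 = 270·t^0.41/(36.3+t) gives 0.41(36.3+t) = t, so 0.59·t = 0.41×36.3.
t* = 0.41×36.3/0.59 = 25.23 min.

25.2 min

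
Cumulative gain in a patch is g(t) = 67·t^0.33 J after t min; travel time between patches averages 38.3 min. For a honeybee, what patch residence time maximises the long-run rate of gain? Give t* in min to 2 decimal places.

By the marginal value theorem, leave when the instantaneous gain rate g'(t) equals the habitat-wide average g(t)/(T + t).
g'(t) = 0.33·67·t^-0.67. Setting 0.33·67·t^-0.67 = 67·t^0.33/(38.3+t) gives 0.33(38.3+t) = t, so 0.67·t = 0.33×38.3.
t* = 0.33×38.3/0.67 = 18.86 min.

18.86 min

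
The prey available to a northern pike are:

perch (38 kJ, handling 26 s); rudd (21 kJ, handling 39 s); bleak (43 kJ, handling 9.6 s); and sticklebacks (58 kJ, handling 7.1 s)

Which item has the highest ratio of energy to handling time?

sticklebacks

Profitability E/h (kJ/s): perch = 38/26 = 1.46, rudd = 21/39 = 0.538, bleak = 43/9.6 = 4.48, sticklebacks = 58/7.1 = 8.17.
Ranked: sticklebacks > bleak > perch > rudd.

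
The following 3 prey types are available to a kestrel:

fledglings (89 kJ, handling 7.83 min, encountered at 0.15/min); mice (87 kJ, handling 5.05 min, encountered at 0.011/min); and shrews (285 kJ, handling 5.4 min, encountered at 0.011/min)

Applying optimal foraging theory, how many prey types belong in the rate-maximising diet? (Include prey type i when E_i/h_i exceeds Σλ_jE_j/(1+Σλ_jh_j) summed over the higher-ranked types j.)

3

E/h in descending order: shrews 52.8, mice 17.2, fledglings 11.4 kJ/min. The optimal diet is the largest prefix of this list for which every included type satisfies E_i/h_i > R on the types above it.
Rate on top 1: 2.959. mice: 17.2 > 2.959 → include.
Rate on top 2: 3.67. fledglings: 11.4 > 3.67 → include.
Optimal diet: shrews, mice, fledglings — 3 of 3 types.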